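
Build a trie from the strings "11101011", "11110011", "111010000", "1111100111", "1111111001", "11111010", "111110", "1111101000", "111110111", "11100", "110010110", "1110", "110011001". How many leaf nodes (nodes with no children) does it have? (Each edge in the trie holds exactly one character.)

10

A leaf is a node with no children — equivalently, the end of a word that is not a proper prefix of any other stored word.
Those words: "110010110", "110011001", "11100", "111010000", "11101011", "11110011", "1111100111", "1111101000", "111110111", "1111111001"
Leaf count: 10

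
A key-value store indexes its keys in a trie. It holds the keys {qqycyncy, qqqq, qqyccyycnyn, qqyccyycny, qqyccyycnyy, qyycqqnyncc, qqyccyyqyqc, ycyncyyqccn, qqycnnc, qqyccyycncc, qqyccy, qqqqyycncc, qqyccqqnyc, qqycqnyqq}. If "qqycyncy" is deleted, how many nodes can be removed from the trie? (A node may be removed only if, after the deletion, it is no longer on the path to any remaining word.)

4

A node on "qqycyncy"'s path can go only if nothing else ends at it or branches off below it.
The suffix "yncy" (4 nodes) is used only by "qqycyncy"; the node for "qqyc" still has the child "c", so pruning stops there.
Nodes removed: 4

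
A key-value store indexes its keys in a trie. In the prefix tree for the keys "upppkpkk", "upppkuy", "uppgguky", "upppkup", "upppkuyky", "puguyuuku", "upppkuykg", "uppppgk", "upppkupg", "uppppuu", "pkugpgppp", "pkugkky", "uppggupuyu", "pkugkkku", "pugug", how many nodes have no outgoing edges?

Leaves are exactly the stored words that no other stored word extends.
Those words: "pkugkkku", "pkugkky", "pkugpgppp", "pugug", "puguyuuku", "uppgguky", "uppggupuyu", "upppkpkk", "upppkupg", "upppkuykg", "upppkuyky", "uppppgk", "uppppuu"
Leaf count: 13

13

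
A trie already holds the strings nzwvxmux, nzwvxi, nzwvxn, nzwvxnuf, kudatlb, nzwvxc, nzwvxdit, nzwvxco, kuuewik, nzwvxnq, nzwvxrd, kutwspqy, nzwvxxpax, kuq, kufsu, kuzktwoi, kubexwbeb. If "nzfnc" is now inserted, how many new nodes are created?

The longest prefix of "nzfnc" already in the trie is "nz" (length 2).
New nodes needed: |"nzfnc"| − 2 = 5 − 2 = 3.

3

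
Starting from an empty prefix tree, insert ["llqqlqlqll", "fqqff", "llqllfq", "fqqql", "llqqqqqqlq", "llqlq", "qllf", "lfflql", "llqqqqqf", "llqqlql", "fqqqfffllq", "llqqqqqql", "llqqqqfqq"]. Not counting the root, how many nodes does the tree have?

47

Trace insertions, counting only characters that open a new branch:
  "llqqlqlqll" → 10 new (l, l, q, q, l, q, l, q, l, l)
  "fqqff" → 5 new (f, q, q, f, f)
  "llqllfq" → prefix "llq" already present; 4 new (l, l, f, q)
  "fqqql" → prefix "fqq" already present; 2 new (q, l)
  "llqqqqqqlq" → prefix "llqq" already present; 6 new (q, q, q, q, l, q)
  "llqlq" → prefix "llql" already present; 1 new (q)
  "qllf" → 4 new (q, l, l, f)
  "lfflql" → prefix "l" already present; 5 new (f, f, l, q, l)
  "llqqqqqf" → prefix "llqqqqq" already present; 1 new (f)
  "llqqlql" → prefix "llqqlql" already present; 0 new (none)
  "fqqqfffllq" → prefix "fqqq" already present; 6 new (f, f, f, l, l, q)
  "llqqqqqql" → prefix "llqqqqqql" already present; 0 new (none)
  "llqqqqfqq" → prefix "llqqqq" already present; 3 new (f, q, q)
Total nodes = 10 + 5 + 4 + 2 + 6 + 1 + 4 + 5 + 1 + 0 + 6 + 0 + 3 = 47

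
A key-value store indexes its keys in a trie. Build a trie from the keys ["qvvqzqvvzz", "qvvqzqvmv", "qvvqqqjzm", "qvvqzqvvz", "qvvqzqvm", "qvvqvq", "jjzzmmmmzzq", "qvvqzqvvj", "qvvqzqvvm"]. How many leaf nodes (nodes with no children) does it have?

7

A leaf is a node with no children — equivalently, the end of a word that is not a proper prefix of any other stored word.
Those words: "jjzzmmmmzzq", "qvvqqqjzm", "qvvqvq", "qvvqzqvmv", "qvvqzqvvj", "qvvqzqvvm", "qvvqzqvvzz"
Leaf count: 7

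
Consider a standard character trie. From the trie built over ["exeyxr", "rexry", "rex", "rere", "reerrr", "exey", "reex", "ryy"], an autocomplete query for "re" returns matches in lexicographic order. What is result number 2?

Filter for "re…" and sort: "reerrr", "reex", "rere", "rex", "rexry"
The 2nd is reex.

reex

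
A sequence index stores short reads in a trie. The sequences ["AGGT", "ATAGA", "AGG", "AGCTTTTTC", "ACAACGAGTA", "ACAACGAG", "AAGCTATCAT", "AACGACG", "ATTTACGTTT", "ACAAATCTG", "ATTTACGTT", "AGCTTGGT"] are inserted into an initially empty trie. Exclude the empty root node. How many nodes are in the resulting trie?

54

Insert word by word; a character creates a node only if that edge doesn't already exist:
  "AGGT" → 4 new (A, G, G, T)
  "ATAGA" → prefix "A" already present; 4 new (T, A, G, A)
  "AGG" → prefix "AGG" already present; 0 new (none)
  "AGCTTTTTC" → prefix "AG" already present; 7 new (C, T, T, T, T, T, C)
  "ACAACGAGTA" → prefix "A" already present; 9 new (C, A, A, C, G, A, G, T, A)
  "ACAACGAG" → prefix "ACAACGAG" already present; 0 new (none)
  "AAGCTATCAT" → prefix "A" already present; 9 new (A, G, C, T, A, T, C, A, T)
  "AACGACG" → prefix "AA" already present; 5 new (C, G, A, C, G)
  "ATTTACGTTT" → prefix "AT" already present; 8 new (T, T, A, C, G, T, T, T)
  "ACAAATCTG" → prefix "ACAA" already present; 5 new (A, T, C, T, G)
  "ATTTACGTT" → prefix "ATTTACGTT" already present; 0 new (none)
  "AGCTTGGT" → prefix "AGCTT" already present; 3 new (G, G, T)
Total nodes = 4 + 4 + 0 + 7 + 9 + 0 + 9 + 5 + 8 + 5 + 0 + 3 = 54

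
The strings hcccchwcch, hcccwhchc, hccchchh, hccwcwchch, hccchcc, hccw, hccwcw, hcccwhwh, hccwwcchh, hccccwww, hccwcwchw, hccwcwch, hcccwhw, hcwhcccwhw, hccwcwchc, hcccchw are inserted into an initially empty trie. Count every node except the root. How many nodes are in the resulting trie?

For each word, the new-node count is its length minus the longest prefix already in the trie:
  "hcccchwcch" → 10 new (h, c, c, c, c, h, w, c, c, h)
  "hcccwhchc" → prefix "hccc" already present; 5 new (w, h, c, h, c)
  "hccchchh" → prefix "hccc" already present; 4 new (h, c, h, h)
  "hccwcwchch" → prefix "hcc" already present; 7 new (w, c, w, c, h, c, h)
  "hccchcc" → prefix "hccchc" already present; 1 new (c)
  "hccw" → prefix "hccw" already present; 0 new (none)
  "hccwcw" → prefix "hccwcw" already present; 0 new (none)
  "hcccwhwh" → prefix "hcccwh" already present; 2 new (w, h)
  "hccwwcchh" → prefix "hccw" already present; 5 new (w, c, c, h, h)
  "hccccwww" → prefix "hcccc" already present; 3 new (w, w, w)
  "hccwcwchw" → prefix "hccwcwch" already present; 1 new (w)
  "hccwcwch" → prefix "hccwcwch" already present; 0 new (none)
  "hcccwhw" → prefix "hcccwhw" already present; 0 new (none)
  "hcwhcccwhw" → prefix "hc" already present; 8 new (w, h, c, c, c, w, h, w)
  "hccwcwchc" → prefix "hccwcwchc" already present; 0 new (none)
  "hcccchw" → prefix "hcccchw" already present; 0 new (none)
Total nodes = 10 + 5 + 4 + 7 + 1 + 0 + 0 + 2 + 5 + 3 + 1 + 0 + 0 + 8 + 0 + 0 = 46

46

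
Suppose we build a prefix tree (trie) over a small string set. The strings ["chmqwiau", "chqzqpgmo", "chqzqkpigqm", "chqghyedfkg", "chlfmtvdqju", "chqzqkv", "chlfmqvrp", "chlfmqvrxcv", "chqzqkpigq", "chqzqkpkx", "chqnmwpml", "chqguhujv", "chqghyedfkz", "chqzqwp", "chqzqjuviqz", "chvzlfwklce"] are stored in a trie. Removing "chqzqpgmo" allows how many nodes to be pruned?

4

After clearing the end-marker at "chqzqpgmo", prune upward until reaching a node still needed by another word.
The suffix "pgmo" (4 nodes) is used only by "chqzqpgmo"; the node for "chqzq" still has the child "k", so pruning stops there.
Nodes removed: 4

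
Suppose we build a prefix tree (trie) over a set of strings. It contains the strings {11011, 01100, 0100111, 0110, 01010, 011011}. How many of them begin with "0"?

5

Filter for entries beginning with "0":
Words under "0": 0100111, 01010, 0110, 01100, 011011
Count: 5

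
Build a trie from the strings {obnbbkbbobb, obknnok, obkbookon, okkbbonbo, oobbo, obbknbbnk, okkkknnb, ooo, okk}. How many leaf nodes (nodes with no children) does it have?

8

Leaves are exactly the stored words that no other stored word extends.
Those words: "obbknbbnk", "obkbookon", "obknnok", "obnbbkbbobb", "okkbbonbo", "okkkknnb", "oobbo", "ooo"
Leaf count: 8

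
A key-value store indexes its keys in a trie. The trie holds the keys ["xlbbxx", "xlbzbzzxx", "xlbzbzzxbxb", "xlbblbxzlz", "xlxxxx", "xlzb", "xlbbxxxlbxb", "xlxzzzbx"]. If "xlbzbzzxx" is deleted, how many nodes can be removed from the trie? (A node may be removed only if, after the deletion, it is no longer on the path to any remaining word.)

After clearing the end-marker at "xlbzbzzxx", prune upward until reaching a node still needed by another word.
The suffix "x" (1 node) is used only by "xlbzbzzxx"; the node for "xlbzbzzx" still has the child "b", so pruning stops there.
Nodes removed: 1

1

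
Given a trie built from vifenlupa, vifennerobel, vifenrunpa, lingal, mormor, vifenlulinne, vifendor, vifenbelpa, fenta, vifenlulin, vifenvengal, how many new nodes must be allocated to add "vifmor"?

The longest prefix of "vifmor" already in the trie is "vif" (length 3).
New nodes needed: |"vifmor"| − 3 = 6 − 3 = 3.

3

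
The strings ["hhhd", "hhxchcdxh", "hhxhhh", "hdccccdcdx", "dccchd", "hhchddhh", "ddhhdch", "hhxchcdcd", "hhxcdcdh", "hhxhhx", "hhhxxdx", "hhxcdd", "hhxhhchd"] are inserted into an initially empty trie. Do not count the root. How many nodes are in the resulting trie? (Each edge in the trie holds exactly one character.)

Trace insertions, counting only characters that open a new branch:
  "hhhd" → 4 new (h, h, h, d)
  "hhxchcdxh" → prefix "hh" already present; 7 new (x, c, h, c, d, x, h)
  "hhxhhh" → prefix "hhx" already present; 3 new (h, h, h)
  "hdccccdcdx" → prefix "h" already present; 9 new (d, c, c, c, c, d, c, d, x)
  "dccchd" → 6 new (d, c, c, c, h, d)
  "hhchddhh" → prefix "hh" already present; 6 new (c, h, d, d, h, h)
  "ddhhdch" → prefix "d" already present; 6 new (d, h, h, d, c, h)
  "hhxchcdcd" → prefix "hhxchcd" already present; 2 new (c, d)
  "hhxcdcdh" → prefix "hhxc" already present; 4 new (d, c, d, h)
  "hhxhhx" → prefix "hhxhh" already present; 1 new (x)
  "hhhxxdx" → prefix "hhh" already present; 4 new (x, x, d, x)
  "hhxcdd" → prefix "hhxcd" already present; 1 new (d)
  "hhxhhchd" → prefix "hhxhh" already present; 3 new (c, h, d)
Total nodes = 4 + 7 + 3 + 9 + 6 + 6 + 6 + 2 + 4 + 1 + 4 + 1 + 3 = 56

56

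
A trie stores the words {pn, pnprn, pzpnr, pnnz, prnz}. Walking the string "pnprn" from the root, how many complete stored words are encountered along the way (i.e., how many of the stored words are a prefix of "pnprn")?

2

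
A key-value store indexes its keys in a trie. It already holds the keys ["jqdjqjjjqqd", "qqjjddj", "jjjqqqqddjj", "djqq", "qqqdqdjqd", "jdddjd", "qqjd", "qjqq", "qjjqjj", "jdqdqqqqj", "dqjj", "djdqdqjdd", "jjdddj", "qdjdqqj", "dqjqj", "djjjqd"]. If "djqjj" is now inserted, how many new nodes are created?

"djq" is already a path in the trie; the remaining "jj" must be added.
New nodes needed: |"djqjj"| − 3 = 5 − 3 = 2.

2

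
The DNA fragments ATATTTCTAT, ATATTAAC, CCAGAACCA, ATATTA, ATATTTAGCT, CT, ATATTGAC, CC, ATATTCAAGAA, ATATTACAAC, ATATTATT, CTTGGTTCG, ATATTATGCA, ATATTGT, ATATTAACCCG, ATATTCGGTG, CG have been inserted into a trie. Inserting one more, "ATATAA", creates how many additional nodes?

2

The longest prefix of "ATATAA" already in the trie is "ATAT" (length 4).
New nodes needed: |"ATATAA"| − 4 = 6 − 4 = 2.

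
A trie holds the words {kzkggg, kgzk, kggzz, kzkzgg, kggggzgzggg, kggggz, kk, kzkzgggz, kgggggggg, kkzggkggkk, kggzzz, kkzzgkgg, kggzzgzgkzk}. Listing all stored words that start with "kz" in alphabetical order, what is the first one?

DFS of the "kz" subtree visits, in order: "kzkggg", "kzkzgg", "kzkzgggz"
The 1st is kzkggg.

kzkggg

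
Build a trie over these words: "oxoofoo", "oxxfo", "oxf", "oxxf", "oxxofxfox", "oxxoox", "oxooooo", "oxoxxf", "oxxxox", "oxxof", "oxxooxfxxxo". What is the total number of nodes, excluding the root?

For each word, the new-node count is its length minus the longest prefix already in the trie:
  "oxoofoo" → 7 new (o, x, o, o, f, o, o)
  "oxxfo" → prefix "ox" already present; 3 new (x, f, o)
  "oxf" → prefix "ox" already present; 1 new (f)
  "oxxf" → prefix "oxxf" already present; 0 new (none)
  "oxxofxfox" → prefix "oxx" already present; 6 new (o, f, x, f, o, x)
  "oxxoox" → prefix "oxxo" already present; 2 new (o, x)
  "oxooooo" → prefix "oxoo" already present; 3 new (o, o, o)
  "oxoxxf" → prefix "oxo" already present; 3 new (x, x, f)
  "oxxxox" → prefix "oxx" already present; 3 new (x, o, x)
  "oxxof" → prefix "oxxof" already present; 0 new (none)
  "oxxooxfxxxo" → prefix "oxxoox" already present; 5 new (f, x, x, x, o)
Total nodes = 7 + 3 + 1 + 0 + 6 + 2 + 3 + 3 + 3 + 0 + 5 = 33

33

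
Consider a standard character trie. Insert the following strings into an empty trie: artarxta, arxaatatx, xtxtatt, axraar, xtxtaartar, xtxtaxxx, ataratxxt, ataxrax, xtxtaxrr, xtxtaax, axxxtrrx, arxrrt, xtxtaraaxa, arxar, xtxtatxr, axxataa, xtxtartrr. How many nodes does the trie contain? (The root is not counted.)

74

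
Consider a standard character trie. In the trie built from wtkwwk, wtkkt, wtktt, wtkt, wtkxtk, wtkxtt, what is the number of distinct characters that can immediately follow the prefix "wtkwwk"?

0

Walk "wtkwwk" from the root, arriving at one node.
No stored string extends past "wtkwwk".
That node has 0 child edges.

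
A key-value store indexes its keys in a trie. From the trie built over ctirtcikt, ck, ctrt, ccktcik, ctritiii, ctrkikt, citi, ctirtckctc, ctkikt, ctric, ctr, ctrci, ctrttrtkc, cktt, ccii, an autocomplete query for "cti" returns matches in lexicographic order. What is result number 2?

DFS of the "cti" subtree visits, in order: "ctirtcikt", "ctirtckctc"
Position 2: ctirtckctc

ctirtckctc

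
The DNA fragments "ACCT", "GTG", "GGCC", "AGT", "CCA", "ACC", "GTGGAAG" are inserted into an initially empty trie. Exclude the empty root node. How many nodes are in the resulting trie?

Count nodes per top-level branch (shared prefixes stored once):
  'A'-branch (ACC, ACCT, AGT): 6 nodes
  'C'-branch (CCA): 3 nodes
  'G'-branch (GGCC, GTG, GTGGAAG): 10 nodes
Sum: 19

19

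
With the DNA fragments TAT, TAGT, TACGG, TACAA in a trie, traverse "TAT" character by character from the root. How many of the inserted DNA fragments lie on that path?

Walk "TAT" from the root; an end-of-word marker is hit whenever a stored word is a prefix of "TAT".
Prefixes of the query that are stored words: "TAT"
Count: 1

1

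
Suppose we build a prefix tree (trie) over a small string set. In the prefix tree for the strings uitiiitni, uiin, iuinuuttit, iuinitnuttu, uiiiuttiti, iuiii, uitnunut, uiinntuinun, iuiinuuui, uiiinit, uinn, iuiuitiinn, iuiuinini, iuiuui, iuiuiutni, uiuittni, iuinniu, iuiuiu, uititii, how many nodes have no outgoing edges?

Leaves are exactly the stored words that no other stored word extends.
Those words: "iuiii", "iuiinuuui", "iuinitnuttu", "iuinniu", "iuinuuttit", "iuiuinini", "iuiuitiinn", "iuiuiutni", "iuiuui", "uiiinit", "uiiiuttiti", "uiinntuinun", "uinn", "uitiiitni", "uititii", "uitnunut", "uiuittni"
Leaf count: 17

17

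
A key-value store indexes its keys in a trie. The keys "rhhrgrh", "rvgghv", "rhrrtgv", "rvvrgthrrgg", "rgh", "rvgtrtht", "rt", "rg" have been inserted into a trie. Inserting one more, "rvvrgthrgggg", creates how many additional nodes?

4

Walking "rvvrgthrgggg" from the root, the first 8 characters ("rvvrgthr") follow existing edges; "g" is the first miss.
Each of the 4 remaining characters creates one node.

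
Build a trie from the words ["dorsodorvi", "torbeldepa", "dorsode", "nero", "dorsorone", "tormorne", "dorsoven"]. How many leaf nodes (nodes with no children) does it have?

A leaf is a node with no children — equivalently, the end of a word that is not a proper prefix of any other stored word.
Those words: "dorsode", "dorsodorvi", "dorsorone", "dorsoven", "nero", "torbeldepa", "tormorne"
Leaf count: 7

7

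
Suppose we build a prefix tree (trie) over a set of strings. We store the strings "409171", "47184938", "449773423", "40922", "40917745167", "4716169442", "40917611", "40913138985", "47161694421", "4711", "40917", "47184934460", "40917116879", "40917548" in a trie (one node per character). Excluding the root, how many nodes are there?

Insert word by word; a character creates a node only if that edge doesn't already exist:
  "409171" → 6 new (4, 0, 9, 1, 7, 1)
  "47184938" → prefix "4" already present; 7 new (7, 1, 8, 4, 9, 3, 8)
  "449773423" → prefix "4" already present; 8 new (4, 9, 7, 7, 3, 4, 2, 3)
  "40922" → prefix "409" already present; 2 new (2, 2)
  "40917745167" → prefix "40917" already present; 6 new (7, 4, 5, 1, 6, 7)
  "4716169442" → prefix "471" already present; 7 new (6, 1, 6, 9, 4, 4, 2)
  "40917611" → prefix "40917" already present; 3 new (6, 1, 1)
  "40913138985" → prefix "4091" already present; 7 new (3, 1, 3, 8, 9, 8, 5)
  "47161694421" → prefix "4716169442" already present; 1 new (1)
  "4711" → prefix "471" already present; 1 new (1)
  "40917" → prefix "40917" already present; 0 new (none)
  "47184934460" → prefix "4718493" already present; 4 new (4, 4, 6, 0)
  "40917116879" → prefix "409171" already present; 5 new (1, 6, 8, 7, 9)
  "40917548" → prefix "40917" already present; 3 new (5, 4, 8)
Total nodes = 6 + 7 + 8 + 2 + 6 + 7 + 3 + 7 + 1 + 1 + 0 + 4 + 5 + 3 = 60

60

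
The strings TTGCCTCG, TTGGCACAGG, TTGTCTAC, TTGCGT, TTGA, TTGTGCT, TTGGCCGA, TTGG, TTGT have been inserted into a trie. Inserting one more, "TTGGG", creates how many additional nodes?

The longest prefix of "TTGGG" already in the trie is "TTGG" (length 4).
New nodes needed: |"TTGGG"| − 4 = 5 − 4 = 1.

1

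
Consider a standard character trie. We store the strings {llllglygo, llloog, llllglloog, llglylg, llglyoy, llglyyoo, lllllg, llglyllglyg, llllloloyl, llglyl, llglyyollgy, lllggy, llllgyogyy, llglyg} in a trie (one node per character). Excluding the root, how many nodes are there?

51

Trace insertions, counting only characters that open a new branch:
  "llllglygo" → 9 new (l, l, l, l, g, l, y, g, o)
  "llloog" → prefix "lll" already present; 3 new (o, o, g)
  "llllglloog" → prefix "llllgl" already present; 4 new (l, o, o, g)
  "llglylg" → prefix "ll" already present; 5 new (g, l, y, l, g)
  "llglyoy" → prefix "llgly" already present; 2 new (o, y)
  "llglyyoo" → prefix "llgly" already present; 3 new (y, o, o)
  "lllllg" → prefix "llll" already present; 2 new (l, g)
  "llglyllglyg" → prefix "llglyl" already present; 5 new (l, g, l, y, g)
  "llllloloyl" → prefix "lllll" already present; 5 new (o, l, o, y, l)
  "llglyl" → prefix "llglyl" already present; 0 new (none)
  "llglyyollgy" → prefix "llglyyo" already present; 4 new (l, l, g, y)
  "lllggy" → prefix "lll" already present; 3 new (g, g, y)
  "llllgyogyy" → prefix "llllg" already present; 5 new (y, o, g, y, y)
  "llglyg" → prefix "llgly" already present; 1 new (g)
Total nodes = 9 + 3 + 4 + 5 + 2 + 3 + 2 + 5 + 5 + 0 + 4 + 3 + 5 + 1 = 51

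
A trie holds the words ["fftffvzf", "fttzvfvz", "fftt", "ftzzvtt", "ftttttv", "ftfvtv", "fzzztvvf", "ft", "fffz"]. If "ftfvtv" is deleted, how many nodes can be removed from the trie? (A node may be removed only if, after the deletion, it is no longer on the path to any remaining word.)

Walk "ftfvtv" from the leaf back toward the root, removing each node that no remaining word uses.
The suffix "fvtv" (4 nodes) is used only by "ftfvtv"; the node for "ft" still has the child "t", so pruning stops there.
Nodes removed: 4

4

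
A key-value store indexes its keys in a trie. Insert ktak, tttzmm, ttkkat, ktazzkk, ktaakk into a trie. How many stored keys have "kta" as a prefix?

3

Traverse to the node for "kta", then collect every word in that subtree.
Words under "kta": ktaakk, ktak, ktazzkk
Count: 3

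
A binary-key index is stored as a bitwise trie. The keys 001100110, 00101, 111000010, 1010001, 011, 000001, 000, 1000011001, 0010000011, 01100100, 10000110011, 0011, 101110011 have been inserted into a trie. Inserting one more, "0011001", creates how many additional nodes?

"0011001" is already a full path in the trie; only an end-marker is added.
No new nodes are needed: 0.

0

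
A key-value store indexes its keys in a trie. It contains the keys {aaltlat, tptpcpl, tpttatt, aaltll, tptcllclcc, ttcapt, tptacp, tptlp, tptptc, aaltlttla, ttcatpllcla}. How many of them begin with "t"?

Walk to "t"; the words in its subtree are exactly those with that prefix.
Matches: "tptacp", "tptcllclcc", "tptlp", "tptpcpl", "tptptc", "tpttatt", "ttcapt", "ttcatpllcla"
Count: 8

8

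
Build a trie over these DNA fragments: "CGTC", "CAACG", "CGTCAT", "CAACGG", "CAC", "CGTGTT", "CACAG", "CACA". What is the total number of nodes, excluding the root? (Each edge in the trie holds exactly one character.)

17

Trie structure (* marks end of a word):
(root)
└─ C
   ├─ A
   │  ├─ A
   │  │  └─ C
   │  │     └─ G *
   │  │        └─ G *
   │  └─ C *
   │     └─ A *
   │        └─ G *
   └─ G
      └─ T
         ├─ C *
         │  └─ A
         │     └─ T *
         └─ G
            └─ T
               └─ T *
Counting every labelled node above: 17.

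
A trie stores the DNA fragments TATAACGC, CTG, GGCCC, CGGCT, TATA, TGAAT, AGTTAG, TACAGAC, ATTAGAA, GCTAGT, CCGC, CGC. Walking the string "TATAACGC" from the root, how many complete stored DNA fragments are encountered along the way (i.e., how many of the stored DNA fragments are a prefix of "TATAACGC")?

2

Check each prefix of "TATAACGC" against the stored set — each match is an end-marker on the path.
Prefixes of the query that are stored words: "TATA", "TATAACGC"
Count: 2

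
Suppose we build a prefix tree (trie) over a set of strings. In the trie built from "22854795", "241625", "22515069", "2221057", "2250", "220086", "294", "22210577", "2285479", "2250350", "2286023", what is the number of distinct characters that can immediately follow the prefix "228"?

2

Follow the path "228" to its node, then look at its outgoing edges.
Distinct next characters after "228": 5, 6.
That node has 2 child edges.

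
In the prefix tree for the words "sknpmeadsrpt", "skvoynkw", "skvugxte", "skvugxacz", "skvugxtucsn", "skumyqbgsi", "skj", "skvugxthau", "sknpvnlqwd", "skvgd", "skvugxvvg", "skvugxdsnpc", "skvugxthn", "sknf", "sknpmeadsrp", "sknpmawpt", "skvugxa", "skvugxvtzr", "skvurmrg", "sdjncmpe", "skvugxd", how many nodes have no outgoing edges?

18

Leaves are exactly the stored words that no other stored word extends.
Those words: "sdjncmpe", "skj", "sknf", "sknpmawpt", "sknpmeadsrpt", "sknpvnlqwd", "skumyqbgsi", "skvgd", "skvoynkw", "skvugxacz", "skvugxdsnpc", "skvugxte", "skvugxthau", "skvugxthn", "skvugxtucsn", "skvugxvtzr", "skvugxvvg", "skvurmrg"
Leaf count: 18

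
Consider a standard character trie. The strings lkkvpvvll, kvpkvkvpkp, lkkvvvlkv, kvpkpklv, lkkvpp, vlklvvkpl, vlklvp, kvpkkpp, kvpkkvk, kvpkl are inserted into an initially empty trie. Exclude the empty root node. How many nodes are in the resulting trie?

Count nodes per top-level branch (shared prefixes stored once):
  'k'-branch (kvpkkpp, kvpkkvk, kvpkl, kvpkpklv, kvpkvkvpkp): 20 nodes
  'l'-branch (lkkvpp, lkkvpvvll, lkkvvvlkv): 15 nodes
  'v'-branch (vlklvp, vlklvvkpl): 10 nodes
Sum: 45

45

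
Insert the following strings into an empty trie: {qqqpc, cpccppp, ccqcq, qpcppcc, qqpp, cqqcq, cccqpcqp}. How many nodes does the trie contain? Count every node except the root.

34

Trace insertions, counting only characters that open a new branch:
  "qqqpc" → 5 new (q, q, q, p, c)
  "cpccppp" → 7 new (c, p, c, c, p, p, p)
  "ccqcq" → prefix "c" already present; 4 new (c, q, c, q)
  "qpcppcc" → prefix "q" already present; 6 new (p, c, p, p, c, c)
  "qqpp" → prefix "qq" already present; 2 new (p, p)
  "cqqcq" → prefix "c" already present; 4 new (q, q, c, q)
  "cccqpcqp" → prefix "cc" already present; 6 new (c, q, p, c, q, p)
Total nodes = 5 + 7 + 4 + 6 + 2 + 4 + 6 = 34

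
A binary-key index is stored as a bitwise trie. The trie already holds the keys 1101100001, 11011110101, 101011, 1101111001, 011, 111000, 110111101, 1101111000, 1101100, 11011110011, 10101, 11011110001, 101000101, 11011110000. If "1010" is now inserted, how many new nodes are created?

0

"1010" is already a full path in the trie; only an end-marker is added.
No new nodes are needed: 0.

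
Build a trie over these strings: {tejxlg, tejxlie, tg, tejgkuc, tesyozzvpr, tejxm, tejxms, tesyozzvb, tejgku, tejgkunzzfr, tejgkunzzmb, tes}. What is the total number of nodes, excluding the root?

For each word, the new-node count is its length minus the longest prefix already in the trie:
  "tejxlg" → 6 new (t, e, j, x, l, g)
  "tejxlie" → prefix "tejxl" already present; 2 new (i, e)
  "tg" → prefix "t" already present; 1 new (g)
  "tejgkuc" → prefix "tej" already present; 4 new (g, k, u, c)
  "tesyozzvpr" → prefix "te" already present; 8 new (s, y, o, z, z, v, p, r)
  "tejxm" → prefix "tejx" already present; 1 new (m)
  "tejxms" → prefix "tejxm" already present; 1 new (s)
  "tesyozzvb" → prefix "tesyozzv" already present; 1 new (b)
  "tejgku" → prefix "tejgku" already present; 0 new (none)
  "tejgkunzzfr" → prefix "tejgku" already present; 5 new (n, z, z, f, r)
  "tejgkunzzmb" → prefix "tejgkunzz" already present; 2 new (m, b)
  "tes" → prefix "tes" already present; 0 new (none)
Total nodes = 6 + 2 + 1 + 4 + 8 + 1 + 1 + 1 + 0 + 5 + 2 + 0 = 31

31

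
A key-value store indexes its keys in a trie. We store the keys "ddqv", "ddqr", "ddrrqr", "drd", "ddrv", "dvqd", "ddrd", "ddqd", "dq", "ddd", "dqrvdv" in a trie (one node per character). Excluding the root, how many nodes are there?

23

Trace insertions, counting only characters that open a new branch:
  "ddqv" → 4 new (d, d, q, v)
  "ddqr" → prefix "ddq" already present; 1 new (r)
  "ddrrqr" → prefix "dd" already present; 4 new (r, r, q, r)
  "drd" → prefix "d" already present; 2 new (r, d)
  "ddrv" → prefix "ddr" already present; 1 new (v)
  "dvqd" → prefix "d" already present; 3 new (v, q, d)
  "ddrd" → prefix "ddr" already present; 1 new (d)
  "ddqd" → prefix "ddq" already present; 1 new (d)
  "dq" → prefix "d" already present; 1 new (q)
  "ddd" → prefix "dd" already present; 1 new (d)
  "dqrvdv" → prefix "dq" already present; 4 new (r, v, d, v)
Total nodes = 4 + 1 + 4 + 2 + 1 + 3 + 1 + 1 + 1 + 1 + 4 = 23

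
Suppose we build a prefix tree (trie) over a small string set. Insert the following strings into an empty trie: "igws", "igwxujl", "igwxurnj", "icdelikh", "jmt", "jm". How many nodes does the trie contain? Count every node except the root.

21

Trie structure (* marks end of a word):
(root)
├─ i
│  ├─ c
│  │  └─ d
│  │     └─ e
│  │        └─ l
│  │           └─ i
│  │              └─ k
│  │                 └─ h *
│  └─ g
│     └─ w
│        ├─ s *
│        └─ x
│           └─ u
│              ├─ j
│              │  └─ l *
│              └─ r
│                 └─ n
│                    └─ j *
└─ j
   └─ m *
      └─ t *
Counting every labelled node above: 21.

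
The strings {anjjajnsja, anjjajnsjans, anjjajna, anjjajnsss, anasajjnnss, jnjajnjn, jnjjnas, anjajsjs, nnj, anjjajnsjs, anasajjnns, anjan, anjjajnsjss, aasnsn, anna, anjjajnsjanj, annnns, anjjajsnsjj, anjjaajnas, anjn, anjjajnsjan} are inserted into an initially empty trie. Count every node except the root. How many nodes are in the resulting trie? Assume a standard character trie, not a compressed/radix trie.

Count nodes per top-level branch (shared prefixes stored once):
  'a'-branch (aasnsn, anasajjnns, anasajjnnss, anjajsjs, anjan, anjjaajnas, anjjajna, anjjajnsja, anjjajnsjan, anjjajnsjanj, anjjajnsjans, anjjajnsjs, anjjajnsjss, anjjajnsss, anjjajsnsjj, anjn, anna, annnns): 54 nodes
  'j'-branch (jnjajnjn, jnjjnas): 12 nodes
  'n'-branch (nnj): 3 nodes
Sum: 69

69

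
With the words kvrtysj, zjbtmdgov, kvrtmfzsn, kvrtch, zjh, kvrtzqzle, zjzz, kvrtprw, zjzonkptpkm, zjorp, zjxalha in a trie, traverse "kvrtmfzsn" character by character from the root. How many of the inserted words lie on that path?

1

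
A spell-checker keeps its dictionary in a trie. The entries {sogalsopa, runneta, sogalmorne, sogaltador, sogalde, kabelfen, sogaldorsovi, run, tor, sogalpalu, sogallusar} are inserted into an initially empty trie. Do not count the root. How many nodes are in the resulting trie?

Count nodes per top-level branch (shared prefixes stored once):
  'k'-branch (kabelfen): 8 nodes
  'r'-branch (run, runneta): 7 nodes
  's'-branch (sogalde, sogaldorsovi, sogallusar, sogalmorne, sogalpalu, sogalsopa, sogaltador): 36 nodes
  't'-branch (tor): 3 nodes
Sum: 54

54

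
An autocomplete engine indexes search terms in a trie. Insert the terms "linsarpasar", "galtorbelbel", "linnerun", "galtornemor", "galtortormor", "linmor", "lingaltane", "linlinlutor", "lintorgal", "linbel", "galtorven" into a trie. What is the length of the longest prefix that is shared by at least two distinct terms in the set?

6

The deepest shared node is where two words last agree before diverging.
e.g. "galtorbelbel" and "galtornemor" share the prefix "galtor" of length 6; no pair shares a longer one.
Longest shared-prefix length: 6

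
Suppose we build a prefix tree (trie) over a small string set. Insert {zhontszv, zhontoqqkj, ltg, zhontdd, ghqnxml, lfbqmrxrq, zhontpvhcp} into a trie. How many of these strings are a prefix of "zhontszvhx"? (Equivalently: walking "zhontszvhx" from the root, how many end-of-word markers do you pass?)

1

Check each prefix of "zhontszvhx" against the stored set — each match is an end-marker on the path.
Prefixes of the query that are stored words: "zhontszv"
Count: 1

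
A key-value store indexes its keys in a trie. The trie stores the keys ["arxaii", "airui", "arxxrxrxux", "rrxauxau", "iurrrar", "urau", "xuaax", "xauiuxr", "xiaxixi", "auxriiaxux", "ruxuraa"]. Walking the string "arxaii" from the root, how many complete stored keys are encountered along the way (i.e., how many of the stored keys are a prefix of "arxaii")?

Traverse "arxaii" character by character; count nodes along the way that are marked as word ends.
Prefixes of the query that are stored words: "arxaii"
Count: 1

1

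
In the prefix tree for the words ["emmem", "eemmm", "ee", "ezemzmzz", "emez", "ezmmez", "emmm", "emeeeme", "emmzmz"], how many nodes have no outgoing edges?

8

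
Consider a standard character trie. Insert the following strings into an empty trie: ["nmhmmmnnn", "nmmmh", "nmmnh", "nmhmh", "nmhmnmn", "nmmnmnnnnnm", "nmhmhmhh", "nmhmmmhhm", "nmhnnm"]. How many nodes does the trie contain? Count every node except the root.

34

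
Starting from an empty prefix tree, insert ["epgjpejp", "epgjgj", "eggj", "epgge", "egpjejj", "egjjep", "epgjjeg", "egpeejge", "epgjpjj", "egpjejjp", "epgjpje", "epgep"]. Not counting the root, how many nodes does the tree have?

Insert word by word; a character creates a node only if that edge doesn't already exist:
  "epgjpejp" → 8 new (e, p, g, j, p, e, j, p)
  "epgjgj" → prefix "epgj" already present; 2 new (g, j)
  "eggj" → prefix "e" already present; 3 new (g, g, j)
  "epgge" → prefix "epg" already present; 2 new (g, e)
  "egpjejj" → prefix "eg" already present; 5 new (p, j, e, j, j)
  "egjjep" → prefix "eg" already present; 4 new (j, j, e, p)
  "epgjjeg" → prefix "epgj" already present; 3 new (j, e, g)
  "egpeejge" → prefix "egp" already present; 5 new (e, e, j, g, e)
  "epgjpjj" → prefix "epgjp" already present; 2 new (j, j)
  "egpjejjp" → prefix "egpjejj" already present; 1 new (p)
  "epgjpje" → prefix "epgjpj" already present; 1 new (e)
  "epgep" → prefix "epg" already present; 2 new (e, p)
Total nodes = 8 + 2 + 3 + 2 + 5 + 4 + 3 + 5 + 2 + 1 + 1 + 2 = 38

38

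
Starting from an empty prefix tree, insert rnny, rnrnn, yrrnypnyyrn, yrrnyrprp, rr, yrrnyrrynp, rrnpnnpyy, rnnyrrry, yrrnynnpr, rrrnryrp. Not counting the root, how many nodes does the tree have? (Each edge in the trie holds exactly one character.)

Count nodes per top-level branch (shared prefixes stored once):
  'r'-branch (rnny, rnnyrrry, rnrnn, rr, rrnpnnpyy, rrrnryrp): 25 nodes
  'y'-branch (yrrnynnpr, yrrnypnyyrn, yrrnyrprp, yrrnyrrynp): 23 nodes
Sum: 48

48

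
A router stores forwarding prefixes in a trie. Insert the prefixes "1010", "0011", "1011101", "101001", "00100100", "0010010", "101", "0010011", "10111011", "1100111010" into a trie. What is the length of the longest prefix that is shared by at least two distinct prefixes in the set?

The deepest shared node is where two words last agree before diverging.
"0010010" and "00100100" agree on "0010010" (7 characters) before diverging; nothing deeper is shared.
Longest shared-prefix length: 7

7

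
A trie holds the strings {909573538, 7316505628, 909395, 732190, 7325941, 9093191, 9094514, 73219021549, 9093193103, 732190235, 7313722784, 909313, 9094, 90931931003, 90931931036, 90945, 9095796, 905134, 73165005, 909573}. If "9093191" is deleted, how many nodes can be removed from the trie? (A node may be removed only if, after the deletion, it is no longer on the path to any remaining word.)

1

Walk "9093191" from the leaf back toward the root, removing each node that no remaining word uses.
The suffix "1" (1 node) is used only by "9093191"; the node for "909319" still has the child "3", so pruning stops there.
Nodes removed: 1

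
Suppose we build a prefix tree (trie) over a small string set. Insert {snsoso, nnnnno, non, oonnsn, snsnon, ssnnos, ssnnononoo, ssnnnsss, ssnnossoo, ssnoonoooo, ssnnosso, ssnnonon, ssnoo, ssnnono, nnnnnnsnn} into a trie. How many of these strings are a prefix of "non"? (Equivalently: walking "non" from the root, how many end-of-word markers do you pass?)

1

Check each prefix of "non" against the stored set — each match is an end-marker on the path.
Prefixes of the query that are stored words: "non"
Count: 1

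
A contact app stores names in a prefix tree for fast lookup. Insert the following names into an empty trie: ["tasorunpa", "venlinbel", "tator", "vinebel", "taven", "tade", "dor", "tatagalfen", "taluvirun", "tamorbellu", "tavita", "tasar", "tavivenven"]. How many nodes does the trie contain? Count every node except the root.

68

For each word, the new-node count is its length minus the longest prefix already in the trie:
  "tasorunpa" → 9 new (t, a, s, o, r, u, n, p, a)
  "venlinbel" → 9 new (v, e, n, l, i, n, b, e, l)
  "tator" → prefix "ta" already present; 3 new (t, o, r)
  "vinebel" → prefix "v" already present; 6 new (i, n, e, b, e, l)
  "taven" → prefix "ta" already present; 3 new (v, e, n)
  "tade" → prefix "ta" already present; 2 new (d, e)
  "dor" → 3 new (d, o, r)
  "tatagalfen" → prefix "tat" already present; 7 new (a, g, a, l, f, e, n)
  "taluvirun" → prefix "ta" already present; 7 new (l, u, v, i, r, u, n)
  "tamorbellu" → prefix "ta" already present; 8 new (m, o, r, b, e, l, l, u)
  "tavita" → prefix "tav" already present; 3 new (i, t, a)
  "tasar" → prefix "tas" already present; 2 new (a, r)
  "tavivenven" → prefix "tavi" already present; 6 new (v, e, n, v, e, n)
Total nodes = 9 + 9 + 3 + 6 + 3 + 2 + 3 + 7 + 7 + 8 + 3 + 2 + 6 = 68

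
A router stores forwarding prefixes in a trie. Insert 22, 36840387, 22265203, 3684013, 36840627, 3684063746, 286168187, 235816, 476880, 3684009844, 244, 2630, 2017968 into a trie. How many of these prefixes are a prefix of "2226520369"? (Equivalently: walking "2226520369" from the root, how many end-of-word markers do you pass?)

Traverse "2226520369" character by character; count nodes along the way that are marked as word ends.
Prefixes of the query that are stored words: "22", "22265203"
Count: 2

2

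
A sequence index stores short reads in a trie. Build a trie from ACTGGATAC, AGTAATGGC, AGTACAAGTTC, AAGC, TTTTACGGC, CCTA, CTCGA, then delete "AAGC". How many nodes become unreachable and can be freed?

3

A node on "AAGC"'s path can go only if nothing else ends at it or branches off below it.
The suffix "AGC" (3 nodes) is used only by "AAGC"; the node for "A" still has the child "C", so pruning stops there.
Nodes removed: 3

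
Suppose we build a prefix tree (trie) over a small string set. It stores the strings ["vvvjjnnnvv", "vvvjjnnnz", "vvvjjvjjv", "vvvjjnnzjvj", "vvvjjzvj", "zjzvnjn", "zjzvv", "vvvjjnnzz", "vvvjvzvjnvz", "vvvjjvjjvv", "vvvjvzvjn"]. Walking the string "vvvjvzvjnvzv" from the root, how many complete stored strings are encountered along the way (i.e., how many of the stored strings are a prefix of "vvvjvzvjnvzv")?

2

Walk "vvvjvzvjnvzv" from the root; an end-of-word marker is hit whenever a stored word is a prefix of "vvvjvzvjnvzv".
Prefixes of the query that are stored words: "vvvjvzvjn", "vvvjvzvjnvz"
Count: 2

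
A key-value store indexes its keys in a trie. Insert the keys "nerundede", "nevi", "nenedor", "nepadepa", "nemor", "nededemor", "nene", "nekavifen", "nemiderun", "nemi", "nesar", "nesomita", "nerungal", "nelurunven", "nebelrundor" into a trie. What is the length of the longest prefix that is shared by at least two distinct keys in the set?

5

Equivalently: take the maximum, over all pairs, of their longest common prefix length.
e.g. "nerundede" and "nerungal" share the prefix "nerun" of length 5; no pair shares a longer one.
Longest shared-prefix length: 5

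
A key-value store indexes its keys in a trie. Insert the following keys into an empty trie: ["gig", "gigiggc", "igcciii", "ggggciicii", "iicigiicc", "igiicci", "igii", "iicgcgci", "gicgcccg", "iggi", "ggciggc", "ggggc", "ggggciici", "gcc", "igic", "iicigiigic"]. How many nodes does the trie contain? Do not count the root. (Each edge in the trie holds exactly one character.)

60

Count nodes per top-level branch (shared prefixes stored once):
  'g'-branch (gcc, ggciggc, ggggc, ggggciici, ggggciicii, gicgcccg, gig, gigiggc): 29 nodes
  'i'-branch (igcciii, iggi, igic, igii, igiicci, iicgcgci, iicigiicc, iicigiigic): 31 nodes
Sum: 60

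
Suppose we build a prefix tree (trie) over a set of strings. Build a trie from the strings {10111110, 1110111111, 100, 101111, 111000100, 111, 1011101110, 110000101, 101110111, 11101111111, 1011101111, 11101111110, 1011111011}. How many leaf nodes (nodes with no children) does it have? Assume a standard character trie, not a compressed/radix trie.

8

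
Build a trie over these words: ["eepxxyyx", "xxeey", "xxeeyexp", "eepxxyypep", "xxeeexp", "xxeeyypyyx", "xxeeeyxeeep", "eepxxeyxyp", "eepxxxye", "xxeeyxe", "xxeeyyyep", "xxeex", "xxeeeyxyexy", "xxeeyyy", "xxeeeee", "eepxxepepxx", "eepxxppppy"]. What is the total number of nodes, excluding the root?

Insert word by word; a character creates a node only if that edge doesn't already exist:
  "eepxxyyx" → 8 new (e, e, p, x, x, y, y, x)
  "xxeey" → 5 new (x, x, e, e, y)
  "xxeeyexp" → prefix "xxeey" already present; 3 new (e, x, p)
  "eepxxyypep" → prefix "eepxxyy" already present; 3 new (p, e, p)
  "xxeeexp" → prefix "xxee" already present; 3 new (e, x, p)
  "xxeeyypyyx" → prefix "xxeey" already present; 5 new (y, p, y, y, x)
  "xxeeeyxeeep" → prefix "xxeee" already present; 6 new (y, x, e, e, e, p)
  "eepxxeyxyp" → prefix "eepxx" already present; 5 new (e, y, x, y, p)
  "eepxxxye" → prefix "eepxx" already present; 3 new (x, y, e)
  "xxeeyxe" → prefix "xxeey" already present; 2 new (x, e)
  "xxeeyyyep" → prefix "xxeeyy" already present; 3 new (y, e, p)
  "xxeex" → prefix "xxee" already present; 1 new (x)
  "xxeeeyxyexy" → prefix "xxeeeyx" already present; 4 new (y, e, x, y)
  "xxeeyyy" → prefix "xxeeyyy" already present; 0 new (none)
  "xxeeeee" → prefix "xxeee" already present; 2 new (e, e)
  "eepxxepepxx" → prefix "eepxxe" already present; 5 new (p, e, p, x, x)
  "eepxxppppy" → prefix "eepxx" already present; 5 new (p, p, p, p, y)
Total nodes = 8 + 5 + 3 + 3 + 3 + 5 + 6 + 5 + 3 + 2 + 3 + 1 + 4 + 0 + 2 + 5 + 5 = 63

63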